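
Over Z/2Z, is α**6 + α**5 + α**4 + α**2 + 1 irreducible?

Write m(α) = α**6 + α**5 + α**4 + α**2 + 1.
Check for roots in Z/2Z: m(0) = 1; m(1) = 1.
No roots, so no linear factors.
Monic irreducibles of degree 2 over GF(2): α**2 + α + 1.
None of them divide m (all give nonzero remainder).
Monic irreducibles of degree 3 over GF(2): α**3 + α + 1, α**3 + α**2 + 1.
None of them divide m (all give nonzero remainder).
No irreducible factor of degree ≤ 3 exists, so m is irreducible over GF(2).

Yes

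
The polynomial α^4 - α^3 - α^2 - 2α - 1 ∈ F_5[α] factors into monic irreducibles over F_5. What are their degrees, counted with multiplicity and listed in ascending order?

Write g(α) = α^4 - α^3 - α^2 - 2α - 1.
Roots in F_5: g(0) = 4; g(1) = 1; g(2) = 4; g(3) = 3; g(4) = 2.
Complete factorization: g(α) = (α^2 + 2)·(α^2 - α + 2).
Factor degrees with multiplicity: 2 + 2 = 4.

2, 2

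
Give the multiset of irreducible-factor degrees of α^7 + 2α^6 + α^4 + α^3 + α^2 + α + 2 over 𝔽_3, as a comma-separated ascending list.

1, 1, 2, 3

Write g(α) = α^7 + 2α^6 + α^4 + α^3 + α^2 + α + 2.
Roots in 𝔽_3: g(0) = 2; g(1) = 0 → root; g(2) = 0 → root.
Linear factors from roots: (α + 2), (α + 1).
Complete factorization: g(α) = (α + 1)·(α + 2)·(α^2 + 2α + 2)·(α^3 + 2α + 2).
Factor degrees with multiplicity: 1 + 1 + 2 + 3 = 7.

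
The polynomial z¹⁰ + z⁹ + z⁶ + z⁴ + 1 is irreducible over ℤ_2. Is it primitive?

No

Write f(z) = z¹⁰ + z⁹ + z⁶ + z⁴ + 1.
|GF(2^10)^×| = 2^10 − 1 = 1023. Prime factorization: 1023 = 3·11·31.
f is primitive ⇔ z has order 1023 in GF(2)[z]/(f), i.e. z^(1023/q) ≠ 1 for each prime q | 1023.
z^(341) mod f = 1
z^(93) mod f = z⁸ + z⁶ + z⁵ + z³ + z² + z.
z^(33) mod f = z⁸ + z⁷ + z⁶ + z⁴ + 1.
Since z^(341) = 1, the order of z divides 341 < 1023; not primitive.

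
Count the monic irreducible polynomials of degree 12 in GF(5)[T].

20343700

By the necklace-counting formula, N_5(12) = (1/12) Σ_{d|12} μ(12/d)·5^d.
Divisors of 12: 1, 2, 3, 4, 6, 12; μ(12/d) for each: 0, 1, 0, -1, -1, 1.
Σ = 5^2 − 5^4 − 5^6 + 5^12 = 244124400.
N = 244124400/12 = 20343700.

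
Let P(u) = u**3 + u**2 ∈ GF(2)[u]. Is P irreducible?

Check for roots in GF(2): P(0) = 0 → root; P(1) = 0 → root.
P(0) = 0, so (u) divides P(u); P is reducible.

No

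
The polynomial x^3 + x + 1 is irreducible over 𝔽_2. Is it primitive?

Write f(x) = x^3 + x + 1.
|GF(2^3)^×| = 2^3 − 1 = 7. Prime factorization: 7 = 7.
f is primitive ⇔ x has order 7 in GF(2)[x]/(f), i.e. x^(7/q) ≠ 1 for each prime q | 7.
x^(1) mod f = x.
None equal 1, so x has full order 7; f is primitive.

Yes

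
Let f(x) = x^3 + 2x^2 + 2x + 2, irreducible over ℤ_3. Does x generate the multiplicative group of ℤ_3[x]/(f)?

No

|GF(3^3)^×| = 3^3 − 1 = 26. Prime factorization: 26 = 2·13.
f is primitive ⇔ x has order 26 in GF(3)[x]/(f), i.e. x^(26/q) ≠ 1 for each prime q | 26.
x^(13) mod f = 1
x^(2) mod f = x^2.
Since x^(13) = 1, the order of x divides 13 < 26; not primitive.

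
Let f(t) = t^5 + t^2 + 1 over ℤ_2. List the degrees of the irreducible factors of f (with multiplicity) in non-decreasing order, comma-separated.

Roots in ℤ_2: f(0) = 1; f(1) = 1.
Complete factorization: f(t) = (t^5 + t^2 + 1).
Factor degrees with multiplicity: 5 = 5.

5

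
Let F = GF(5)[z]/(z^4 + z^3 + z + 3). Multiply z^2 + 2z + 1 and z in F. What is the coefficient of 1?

Multiply in GF(5)[z]: (z^2 + 2z + 1)·(z) = z^3 + 2z^2 + z.
Reduced: z^3 + 2z^2 + z.

0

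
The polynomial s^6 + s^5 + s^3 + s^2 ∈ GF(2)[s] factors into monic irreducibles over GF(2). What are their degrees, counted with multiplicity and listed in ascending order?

Write h(s) = s^6 + s^5 + s^3 + s^2.
Roots in GF(2): h(0) = 0 → root; h(1) = 0 → root.
Linear factors from roots: (s), (s + 1).
Complete factorization: h(s) = (s)^2·(s + 1)^2·(s^2 + s + 1).
Factor degrees with multiplicity: 1 + 1 + 1 + 1 + 2 = 6.

1, 1, 1, 1, 2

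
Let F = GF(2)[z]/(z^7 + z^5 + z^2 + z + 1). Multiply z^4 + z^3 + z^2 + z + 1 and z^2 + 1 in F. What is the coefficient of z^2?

Multiply in GF(2)[z]: (z^4 + z^3 + z^2 + z + 1)·(z^2 + 1) = z^6 + z^5 + z + 1.
Reduced: z^6 + z^5 + z + 1.

0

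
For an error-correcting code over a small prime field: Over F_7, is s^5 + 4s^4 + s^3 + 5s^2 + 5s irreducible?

Write m(s) = s^5 + 4s^4 + s^3 + 5s^2 + 5s.
Check for roots in F_7: m(0) = 0 → root; m(1) = 2; m(2) = 1; m(3) = 3; m(4) = 0 → root; m(5) = 6; m(6) = 2.
m(0) = 0, so (s) divides m(s); m is reducible.

No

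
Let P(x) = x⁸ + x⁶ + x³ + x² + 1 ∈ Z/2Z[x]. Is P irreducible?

Yes

Check for roots in Z/2Z: P(0) = 1; P(1) = 1.
No roots, so no linear factors.
Monic irreducibles of degree 2 over GF(2): x² + x + 1.
None of them divide P (all give nonzero remainder).
Monic irreducibles of degree 3 over GF(2): x³ + x + 1, x³ + x² + 1.
None of them divide P (all give nonzero remainder).
Monic irreducibles of degree 4 over GF(2): x⁴ + x + 1, x⁴ + x³ + 1, x⁴ + x³ + x² + x + 1.
None of them divide P (all give nonzero remainder).
No irreducible factor of degree ≤ 4 exists, so P is irreducible over GF(2).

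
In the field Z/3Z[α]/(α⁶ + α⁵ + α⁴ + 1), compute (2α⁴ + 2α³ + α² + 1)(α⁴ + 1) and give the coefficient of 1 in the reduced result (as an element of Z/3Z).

Multiply in Z/3Z[α]: (2α⁴ + 2α³ + α² + 1)·(α⁴ + 1) = 2α⁸ + 2α⁷ + α⁶ + 2α³ + α² + 1.
Reduce using α⁶ ≡ 2α⁵ + 2α⁴ + 2 (mod α⁶ + α⁵ + α⁴ + 1).
Reduced: α⁵ + α⁴ + 2α³ + 2α² + 2.

2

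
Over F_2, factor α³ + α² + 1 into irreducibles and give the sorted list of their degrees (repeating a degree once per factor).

3

Write h(α) = α³ + α² + 1.
Roots in F_2: h(0) = 1; h(1) = 1.
Complete factorization: h(α) = (α³ + α² + 1).
Factor degrees with multiplicity: 3 = 3.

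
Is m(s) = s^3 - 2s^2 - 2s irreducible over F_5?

Check for roots in F_5: m(0) = 0 → root; m(1) = 2; m(2) = 1; m(3) = 3; m(4) = 4.
m(0) = 0, so (s) divides m(s); m is reducible.

No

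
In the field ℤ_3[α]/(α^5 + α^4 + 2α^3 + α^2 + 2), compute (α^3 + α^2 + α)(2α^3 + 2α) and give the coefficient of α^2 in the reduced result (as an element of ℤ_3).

2

Multiply in ℤ_3[α]: (α^3 + α^2 + α)·(2α^3 + 2α) = 2α^6 + 2α^5 + α^4 + 2α^3 + 2α^2.
Reduce using α^5 ≡ 2α^4 + α^3 + 2α^2 + 1 (mod α^5 + α^4 + 2α^3 + α^2 + 2).
Reduced: 2α^2 + 2α.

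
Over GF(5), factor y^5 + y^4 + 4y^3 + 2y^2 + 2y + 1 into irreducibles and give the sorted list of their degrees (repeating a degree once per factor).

2, 3

Write f(y) = y^5 + y^4 + 4y^3 + 2y^2 + 2y + 1.
Roots in GF(5): f(0) = 1; f(1) = 1; f(2) = 3; f(3) = 2; f(4) = 2.
Complete factorization: f(y) = (y^2 + 3y + 3)·(y^3 + 3y^2 + 2y + 2).
Factor degrees with multiplicity: 2 + 3 = 5.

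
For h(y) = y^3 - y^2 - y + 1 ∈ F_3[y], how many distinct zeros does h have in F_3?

2

Evaluate at each of the 3 elements of F_3:
h(0) = 1; h(1) = 0 → root; h(2) = 0 → root.
Roots: {1, 2}.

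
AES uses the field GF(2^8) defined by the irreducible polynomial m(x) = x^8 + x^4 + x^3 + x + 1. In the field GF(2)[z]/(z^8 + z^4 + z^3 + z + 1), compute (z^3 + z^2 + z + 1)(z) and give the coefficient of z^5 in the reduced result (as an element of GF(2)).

Multiply in GF(2)[z]: (z^3 + z^2 + z + 1)·(z) = z^4 + z^3 + z^2 + z.
Reduced: z^4 + z^3 + z^2 + z.

0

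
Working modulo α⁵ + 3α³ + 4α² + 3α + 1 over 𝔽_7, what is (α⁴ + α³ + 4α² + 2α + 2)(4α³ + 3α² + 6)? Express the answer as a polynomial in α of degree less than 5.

Multiply in 𝔽_7[α]: (α⁴ + α³ + 4α² + 2α + 2)·(4α³ + 3α² + 6) = 4α⁷ + 5α⁵ + 5α⁴ + 6α³ + 2α² + 5α + 5.
Reduce using α⁵ ≡ 4α³ + 3α² + 4α + 6 (mod α⁵ + 3α³ + 4α² + 3α + 1).
Reduced: 3α⁴ + α³ + 5α² + 5α + 5.

3α^4 + α^3 + 5α^2 + 5α + 5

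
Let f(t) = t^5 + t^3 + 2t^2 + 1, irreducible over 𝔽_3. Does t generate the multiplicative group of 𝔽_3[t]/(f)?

Yes

|GF(3^5)^×| = 3^5 − 1 = 242. Prime factorization: 242 = 2·11^2.
f is primitive ⇔ t has order 242 in GF(3)[t]/(f), i.e. t^(242/q) ≠ 1 for each prime q | 242.
t^(121) mod f = 2.
t^(22) mod f = t^4 + 2t^2 + t + 2.
None equal 1, so t has full order 242; f is primitive.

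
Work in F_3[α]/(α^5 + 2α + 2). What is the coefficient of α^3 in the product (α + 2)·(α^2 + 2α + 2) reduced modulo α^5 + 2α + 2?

1

Multiply in F_3[α]: (α + 2)·(α^2 + 2α + 2) = α^3 + α^2 + 1.
Reduced: α^3 + α^2 + 1.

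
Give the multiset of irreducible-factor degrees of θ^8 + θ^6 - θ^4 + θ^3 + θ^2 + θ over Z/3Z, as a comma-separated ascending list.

1, 1, 2, 4

Write h(θ) = θ^8 + θ^6 - θ^4 + θ^3 + θ^2 + θ.
Roots in Z/3Z: h(0) = 0 → root; h(1) = 1; h(2) = 0 → root.
Linear factors from roots: (θ), (θ + 1).
Complete factorization: h(θ) = (θ)·(θ + 1)·(θ^2 - θ - 1)·(θ^4 + θ - 1).
Factor degrees with multiplicity: 1 + 1 + 2 + 4 = 8.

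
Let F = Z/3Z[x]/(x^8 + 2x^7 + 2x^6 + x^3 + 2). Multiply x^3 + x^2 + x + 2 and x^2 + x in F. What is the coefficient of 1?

0

Multiply in Z/3Z[x]: (x^3 + x^2 + x + 2)·(x^2 + x) = x^5 + 2x^4 + 2x^3 + 2x.
Reduced: x^5 + 2x^4 + 2x^3 + 2x.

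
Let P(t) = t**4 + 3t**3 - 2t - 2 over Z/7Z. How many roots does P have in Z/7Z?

Evaluate at each of the 7 elements of Z/7Z:
P(0) = 5; P(1) = 0 → root; P(2) = 6; P(3) = 0 → root; P(4) = 4; P(5) = 1; P(6) = 5.
Roots: {1, 3}.

2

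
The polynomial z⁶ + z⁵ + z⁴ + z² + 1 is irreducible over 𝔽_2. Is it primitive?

No

Write f(z) = z⁶ + z⁵ + z⁴ + z² + 1.
|GF(2^6)^×| = 2^6 − 1 = 63. Prime factorization: 63 = 3^2·7.
f is primitive ⇔ z has order 63 in GF(2)[z]/(f), i.e. z^(63/q) ≠ 1 for each prime q | 63.
z^(21) mod f = 1
z^(9) mod f = z³ + 1.
Since z^(21) = 1, the order of z divides 21 < 63; not primitive.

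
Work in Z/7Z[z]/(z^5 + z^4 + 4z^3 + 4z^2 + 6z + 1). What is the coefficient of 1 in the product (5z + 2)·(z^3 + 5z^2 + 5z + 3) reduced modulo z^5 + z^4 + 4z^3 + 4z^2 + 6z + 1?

Multiply in Z/7Z[z]: (5z + 2)·(z^3 + 5z^2 + 5z + 3) = 5z^4 + 6z^3 + 4z + 6.
Reduced: 5z^4 + 6z^3 + 4z + 6.

6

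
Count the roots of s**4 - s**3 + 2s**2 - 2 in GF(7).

Write f(s) = s**4 - s**3 + 2s**2 - 2.
Evaluate at each of the 7 elements of GF(7):
f(0) = 5; f(1) = 0 → root; f(2) = 0 → root; f(3) = 0 → root; f(4) = 5; f(5) = 2; f(6) = 2.
Roots: {1, 2, 3}.

3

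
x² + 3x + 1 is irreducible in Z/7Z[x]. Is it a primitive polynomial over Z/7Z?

No

Write f(x) = x² + 3x + 1.
|GF(7^2)^×| = 7^2 − 1 = 48. Prime factorization: 48 = 2^4·3.
f is primitive ⇔ x has order 48 in GF(7)[x]/(f), i.e. x^(48/q) ≠ 1 for each prime q | 48.
x^(24) mod f = 1
x^(16) mod f = 1
Since x^(24) = 1, the order of x divides 24 < 48; not primitive.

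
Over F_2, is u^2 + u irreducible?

Write m(u) = u^2 + u.
Check for roots in F_2: m(0) = 0 → root; m(1) = 0 → root.
m(0) = 0, so (u) divides m(u); m is reducible.

No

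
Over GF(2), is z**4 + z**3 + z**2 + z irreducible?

No

Write g(z) = z**4 + z**3 + z**2 + z.
Check for roots in GF(2): g(0) = 0 → root; g(1) = 0 → root.
g(0) = 0, so (z) divides g(z); g is reducible.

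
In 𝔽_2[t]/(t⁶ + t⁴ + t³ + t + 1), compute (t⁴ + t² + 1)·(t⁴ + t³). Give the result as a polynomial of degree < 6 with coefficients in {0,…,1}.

t^5 + t

Multiply in 𝔽_2[t]: (t⁴ + t² + 1)·(t⁴ + t³) = t⁸ + t⁷ + t⁶ + t⁵ + t⁴ + t³.
Reduce using t⁶ ≡ t⁴ + t³ + t + 1 (mod t⁶ + t⁴ + t³ + t + 1).
Reduced: t⁵ + t.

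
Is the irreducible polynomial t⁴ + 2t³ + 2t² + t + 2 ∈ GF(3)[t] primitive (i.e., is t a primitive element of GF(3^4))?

Write f(t) = t⁴ + 2t³ + 2t² + t + 2.
|GF(3^4)^×| = 3^4 − 1 = 80. Prime factorization: 80 = 2^4·5.
f is primitive ⇔ t has order 80 in GF(3)[t]/(f), i.e. t^(80/q) ≠ 1 for each prime q | 80.
t^(40) mod f = 2.
t^(16) mod f = t² + 2t.
None equal 1, so t has full order 80; f is primitive.

Yes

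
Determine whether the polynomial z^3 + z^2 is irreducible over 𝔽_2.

No

Write m(z) = z^3 + z^2.
Check for roots in 𝔽_2: m(0) = 0 → root; m(1) = 0 → root.
m(0) = 0, so (z) divides m(z); m is reducible.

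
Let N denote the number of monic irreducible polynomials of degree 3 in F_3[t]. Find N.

8

Gauss's count: N_{3}(3) = (1/3) Σ_{d|3} μ(3/d)·3^d.
Divisors of 3: 1, 3; μ(3/d) for each: -1, 1.
Σ = − 3^1 + 3^3 = 24.
N = 24/3 = 8.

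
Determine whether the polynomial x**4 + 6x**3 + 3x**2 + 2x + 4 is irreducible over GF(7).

No

Write g(x) = x**4 + 6x**3 + 3x**2 + 2x + 4.
Check for roots in GF(7): g(0) = 4; g(1) = 2; g(2) = 0 → root; g(3) = 0 → root; g(4) = 0 → root; g(5) = 1; g(6) = 0 → root.
g(2) = 0, so (x − 2) divides g(x); g is reducible.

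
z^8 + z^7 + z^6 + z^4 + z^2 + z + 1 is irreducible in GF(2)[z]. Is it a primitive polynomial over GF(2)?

Write f(z) = z^8 + z^7 + z^6 + z^4 + z^2 + z + 1.
|GF(2^8)^×| = 2^8 − 1 = 255. Prime factorization: 255 = 3·5·17.
f is primitive ⇔ z has order 255 in GF(2)[z]/(f), i.e. z^(255/q) ≠ 1 for each prime q | 255.
z^(85) mod f = 1
z^(51) mod f = 1
z^(15) mod f = z^7 + z^4 + z^3 + z^2 + z.
Since z^(85) = 1, the order of z divides 85 < 255; not primitive.

No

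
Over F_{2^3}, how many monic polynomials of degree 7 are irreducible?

299592

x^(8^7) − x is the product of all monic irreducibles of degree dividing 7; Möbius inversion gives N = (1/7) Σ μ(7/d)·8^d.
Divisors of 7: 1, 7; μ(7/d) for each: -1, 1.
Σ = − 8^1 + 8^7 = 2097144.
N = 2097144/7 = 299592.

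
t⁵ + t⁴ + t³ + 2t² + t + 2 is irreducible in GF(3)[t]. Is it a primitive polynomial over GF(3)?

Write f(t) = t⁵ + t⁴ + t³ + 2t² + t + 2.
|GF(3^5)^×| = 3^5 − 1 = 242. Prime factorization: 242 = 2·11^2.
f is primitive ⇔ t has order 242 in GF(3)[t]/(f), i.e. t^(242/q) ≠ 1 for each prime q | 242.
t^(121) mod f = 1
t^(22) mod f = 2t⁴ + 2t³ + 2.
Since t^(121) = 1, the order of t divides 121 < 242; not primitive.

No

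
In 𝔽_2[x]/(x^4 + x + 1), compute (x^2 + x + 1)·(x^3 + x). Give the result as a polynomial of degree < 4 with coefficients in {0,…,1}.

x + 1

Multiply in 𝔽_2[x]: (x^2 + x + 1)·(x^3 + x) = x^5 + x^4 + x^2 + x.
Reduce using x^4 ≡ x + 1 (mod x^4 + x + 1).
Reduced: x + 1.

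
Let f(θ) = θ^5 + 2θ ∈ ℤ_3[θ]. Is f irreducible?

Check for roots in ℤ_3: f(0) = 0 → root; f(1) = 0 → root; f(2) = 0 → root.
f(0) = 0, so (θ) divides f(θ); f is reducible.

No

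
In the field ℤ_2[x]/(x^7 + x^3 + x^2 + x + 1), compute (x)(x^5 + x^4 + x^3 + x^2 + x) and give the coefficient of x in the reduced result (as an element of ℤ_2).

0

Multiply in ℤ_2[x]: (x)·(x^5 + x^4 + x^3 + x^2 + x) = x^6 + x^5 + x^4 + x^3 + x^2.
Reduced: x^6 + x^5 + x^4 + x^3 + x^2.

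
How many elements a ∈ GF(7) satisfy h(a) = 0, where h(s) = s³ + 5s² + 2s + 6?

Evaluate at each of the 7 elements of GF(7):
h(0) = 6; h(1) = 0 → root; h(2) = 3; h(3) = 0 → root; h(4) = 4; h(5) = 0 → root; h(6) = 1.
Roots: {1, 3, 5}.

3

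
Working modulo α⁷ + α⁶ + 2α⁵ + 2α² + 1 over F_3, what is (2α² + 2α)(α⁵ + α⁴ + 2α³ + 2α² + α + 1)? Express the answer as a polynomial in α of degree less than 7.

Multiply in F_3[α]: (2α² + 2α)·(α⁵ + α⁴ + 2α³ + 2α² + α + 1) = 2α⁷ + α⁶ + 2α⁴ + α² + 2α.
Reduce using α⁷ ≡ 2α⁶ + α⁵ + α² + 2 (mod α⁷ + α⁶ + 2α⁵ + 2α² + 1).
Reduced: 2α⁶ + 2α⁵ + 2α⁴ + 2α + 1.

2α^6 + 2α^5 + 2α^4 + 2α + 1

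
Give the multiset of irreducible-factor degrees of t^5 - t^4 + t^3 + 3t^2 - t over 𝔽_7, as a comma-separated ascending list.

1, 1, 3

Write g(t) = t^5 - t^4 + t^3 + 3t^2 - t.
Linear factors from roots: (t), (t + 2).
Complete factorization: g(t) = (t)·(t + 2)·(t^3 - 3t^2 + 3).
Factor degrees with multiplicity: 1 + 1 + 3 = 5.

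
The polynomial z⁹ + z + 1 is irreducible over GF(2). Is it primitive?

No

Write f(z) = z⁹ + z + 1.
|GF(2^9)^×| = 2^9 − 1 = 511. Prime factorization: 511 = 7·73.
f is primitive ⇔ z has order 511 in GF(2)[z]/(f), i.e. z^(511/q) ≠ 1 for each prime q | 511.
z^(73) mod f = 1
z^(7) mod f = z⁷.
Since z^(73) = 1, the order of z divides 73 < 511; not primitive.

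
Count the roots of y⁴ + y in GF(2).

2

Write h(y) = y⁴ + y.
Evaluate at each of the 2 elements of GF(2):
h(0) = 0 → root; h(1) = 0 → root.
Roots: {0, 1}.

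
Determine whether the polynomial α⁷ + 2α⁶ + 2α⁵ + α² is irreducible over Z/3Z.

Write h(α) = α⁷ + 2α⁶ + 2α⁵ + α².
Check for roots in Z/3Z: h(0) = 0 → root; h(1) = 0 → root; h(2) = 0 → root.
h(0) = 0, so (α) divides h(α); h is reducible.

No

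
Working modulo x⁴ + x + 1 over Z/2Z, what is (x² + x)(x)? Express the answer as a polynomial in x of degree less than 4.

x^3 + x^2

Multiply in Z/2Z[x]: (x² + x)·(x) = x³ + x².
Reduced: x³ + x².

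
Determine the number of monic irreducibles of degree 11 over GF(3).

16104

The number of monic irreducibles of degree 11 over GF(3) is (1/11)·Σ_{d∣11} μ(11/d) 3^d.
Divisors of 11: 1, 11; μ(11/d) for each: -1, 1.
Σ = − 3^1 + 3^11 = 177144.
N = 177144/11 = 16104.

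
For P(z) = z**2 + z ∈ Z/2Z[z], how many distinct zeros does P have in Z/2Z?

Evaluate at each of the 2 elements of Z/2Z:
P(0) = 0 → root; P(1) = 0 → root.
Roots: {0, 1}.

2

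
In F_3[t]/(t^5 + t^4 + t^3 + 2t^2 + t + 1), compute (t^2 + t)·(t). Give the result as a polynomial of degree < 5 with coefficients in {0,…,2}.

t^3 + t^2

Multiply in F_3[t]: (t^2 + t)·(t) = t^3 + t^2.
Reduced: t^3 + t^2.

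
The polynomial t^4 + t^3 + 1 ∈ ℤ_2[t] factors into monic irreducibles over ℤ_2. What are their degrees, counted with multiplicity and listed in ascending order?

Write h(t) = t^4 + t^3 + 1.
Roots in ℤ_2: h(0) = 1; h(1) = 1.
Complete factorization: h(t) = (t^4 + t^3 + 1).
Factor degrees with multiplicity: 4 = 4.

4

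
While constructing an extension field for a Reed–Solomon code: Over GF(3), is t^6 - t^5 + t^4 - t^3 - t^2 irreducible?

No

Write g(t) = t^6 - t^5 + t^4 - t^3 - t^2.
Check for roots in GF(3): g(0) = 0 → root; g(1) = 2; g(2) = 0 → root.
g(0) = 0, so (t) divides g(t); g is reducible.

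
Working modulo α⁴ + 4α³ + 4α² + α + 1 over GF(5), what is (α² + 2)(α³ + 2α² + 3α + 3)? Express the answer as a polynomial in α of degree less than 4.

Multiply in GF(5)[α]: (α² + 2)·(α³ + 2α² + 3α + 3) = α⁵ + 2α⁴ + 2α² + α + 1.
Reduce using α⁴ ≡ α³ + α² + 4α + 4 (mod α⁴ + 4α³ + 4α² + α + 1).
Reduced: 4α³ + 4α² + 2α + 3.

4α^3 + 4α^2 + 2α + 3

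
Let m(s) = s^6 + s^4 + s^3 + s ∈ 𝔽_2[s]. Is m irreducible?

No

Check for roots in 𝔽_2: m(0) = 0 → root; m(1) = 0 → root.
m(0) = 0, so (s) divides m(s); m is reducible.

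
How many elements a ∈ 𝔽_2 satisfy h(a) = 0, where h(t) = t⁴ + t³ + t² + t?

Evaluate at each of the 2 elements of 𝔽_2:
h(0) = 0 → root; h(1) = 0 → root.
Roots: {0, 1}.

2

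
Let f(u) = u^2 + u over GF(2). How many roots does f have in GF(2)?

Evaluate at each of the 2 elements of GF(2):
f(0) = 0 → root; f(1) = 0 → root.
Roots: {0, 1}.

2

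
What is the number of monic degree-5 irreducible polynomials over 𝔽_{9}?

The number of monic irreducibles of degree 5 over GF(9) is (1/5)·Σ_{d∣5} μ(5/d) 9^d.
Divisors of 5: 1, 5; μ(5/d) for each: -1, 1.
Σ = − 9^1 + 9^5 = 59040.
N = 59040/5 = 11808.

11808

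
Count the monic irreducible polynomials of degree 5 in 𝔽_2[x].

By the necklace-counting formula, N_2(5) = (1/5) Σ_{d|5} μ(5/d)·2^d.
Divisors of 5: 1, 5; μ(5/d) for each: -1, 1.
Σ = − 2^1 + 2^5 = 30.
N = 30/5 = 6.

6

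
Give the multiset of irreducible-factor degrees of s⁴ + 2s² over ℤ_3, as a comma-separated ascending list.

1, 1, 1, 1

Write h(s) = s⁴ + 2s².
Roots in ℤ_3: h(0) = 0 → root; h(1) = 0 → root; h(2) = 0 → root.
Linear factors from roots: (s), (s + 2), (s + 1).
Complete factorization: h(s) = (s + 1)·(s + 2)·(s)^2.
Factor degrees with multiplicity: 1 + 1 + 1 + 1 = 4.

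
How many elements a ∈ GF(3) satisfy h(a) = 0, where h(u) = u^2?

1

Evaluate at each of the 3 elements of GF(3):
h(0) = 0 → root; h(1) = 1; h(2) = 1.
Roots: {0}.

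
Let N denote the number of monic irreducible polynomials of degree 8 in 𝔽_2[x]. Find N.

By the necklace-counting formula, N_2(8) = (1/8) Σ_{d|8} μ(8/d)·2^d.
Divisors of 8: 1, 2, 4, 8; μ(8/d) for each: 0, 0, -1, 1.
Σ = − 2^4 + 2^8 = 240.
N = 240/8 = 30.

30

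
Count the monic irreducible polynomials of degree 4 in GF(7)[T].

Gauss's count: N_{7}(4) = (1/4) Σ_{d|4} μ(4/d)·7^d.
Divisors of 4: 1, 2, 4; μ(4/d) for each: 0, -1, 1.
Σ = − 7^2 + 7^4 = 2352.
N = 2352/4 = 588.

588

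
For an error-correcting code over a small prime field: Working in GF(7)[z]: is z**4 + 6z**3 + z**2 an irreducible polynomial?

Write f(z) = z**4 + 6z**3 + z**2.
Check for roots in GF(7): f(0) = 0 → root; f(1) = 1; f(2) = 5; f(3) = 0 → root; f(4) = 5; f(5) = 0 → root; f(6) = 3.
f(0) = 0, so (z) divides f(z); f is reducible.

No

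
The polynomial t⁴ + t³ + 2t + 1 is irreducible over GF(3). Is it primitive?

Write f(t) = t⁴ + t³ + 2t + 1.
|GF(3^4)^×| = 3^4 − 1 = 80. Prime factorization: 80 = 2^4·5.
f is primitive ⇔ t has order 80 in GF(3)[t]/(f), i.e. t^(80/q) ≠ 1 for each prime q | 80.
t^(40) mod f = 1
t^(16) mod f = 2t² + t + 1.
Since t^(40) = 1, the order of t divides 40 < 80; not primitive.

No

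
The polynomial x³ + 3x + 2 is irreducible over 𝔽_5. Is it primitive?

Write f(x) = x³ + 3x + 2.
|GF(5^3)^×| = 5^3 − 1 = 124. Prime factorization: 124 = 2^2·31.
f is primitive ⇔ x has order 124 in GF(5)[x]/(f), i.e. x^(124/q) ≠ 1 for each prime q | 124.
x^(62) mod f = 4.
x^(4) mod f = 2x² + 3x.
None equal 1, so x has full order 124; f is primitive.

Yes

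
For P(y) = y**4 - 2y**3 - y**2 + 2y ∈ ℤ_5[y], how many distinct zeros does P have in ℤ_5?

Evaluate at each of the 5 elements of ℤ_5:
P(0) = 0 → root; P(1) = 0 → root; P(2) = 0 → root; P(3) = 4; P(4) = 0 → root.
Roots: {0, 1, 2, 4}.

4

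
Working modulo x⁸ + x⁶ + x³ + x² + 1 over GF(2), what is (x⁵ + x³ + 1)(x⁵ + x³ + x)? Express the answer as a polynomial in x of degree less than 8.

x^6 + x + 1

Multiply in GF(2)[x]: (x⁵ + x³ + 1)·(x⁵ + x³ + x) = x¹⁰ + x⁵ + x⁴ + x³ + x.
Reduce using x⁸ ≡ x⁶ + x³ + x² + 1 (mod x⁸ + x⁶ + x³ + x² + 1).
Reduced: x⁶ + x + 1.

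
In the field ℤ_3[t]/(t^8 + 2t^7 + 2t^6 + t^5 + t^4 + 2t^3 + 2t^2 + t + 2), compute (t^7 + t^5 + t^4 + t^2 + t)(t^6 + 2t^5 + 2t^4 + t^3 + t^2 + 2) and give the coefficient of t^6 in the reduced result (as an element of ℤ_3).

0

Multiply in ℤ_3[t]: (t^7 + t^5 + t^4 + t^2 + t)·(t^6 + 2t^5 + 2t^4 + t^3 + t^2 + 2) = t^13 + 2t^12 + t^10 + 2t^9 + t^8 + t^7 + 2t^6 + 2t^5 + t^4 + t^3 + 2t^2 + 2t.
Reduce using t^8 ≡ t^7 + t^6 + 2t^5 + 2t^4 + t^3 + t^2 + 2t + 1 (mod t^8 + 2t^7 + 2t^6 + t^5 + t^4 + 2t^3 + 2t^2 + t + 2).
Reduced: 2t^7 + 2t^4 + 2t^2 + 2.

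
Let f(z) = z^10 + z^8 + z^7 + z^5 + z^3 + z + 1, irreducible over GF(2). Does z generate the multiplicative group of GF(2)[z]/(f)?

No

|GF(2^10)^×| = 2^10 − 1 = 1023. Prime factorization: 1023 = 3·11·31.
f is primitive ⇔ z has order 1023 in GF(2)[z]/(f), i.e. z^(1023/q) ≠ 1 for each prime q | 1023.
z^(341) mod f = 1
z^(93) mod f = z^8 + z^7 + z^6 + z^5 + z^4 + z^3 + z.
z^(33) mod f = z^8 + z^7 + z^6 + z^2.
Since z^(341) = 1, the order of z divides 341 < 1023; not primitive.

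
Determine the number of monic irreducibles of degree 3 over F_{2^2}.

The number of monic irreducibles of degree 3 over GF(4) is (1/3)·Σ_{d∣3} μ(3/d) 4^d.
Divisors of 3: 1, 3; μ(3/d) for each: -1, 1.
Σ = − 4^1 + 4^3 = 60.
N = 60/3 = 20.

20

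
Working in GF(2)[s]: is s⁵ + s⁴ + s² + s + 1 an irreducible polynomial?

Write P(s) = s⁵ + s⁴ + s² + s + 1.
Check for roots in GF(2): P(0) = 1; P(1) = 1.
No roots, so no linear factors.
Monic irreducibles of degree 2 over GF(2): s² + s + 1.
None of them divide P (all give nonzero remainder).
No irreducible factor of degree ≤ 2 exists, so P is irreducible over GF(2).

Yes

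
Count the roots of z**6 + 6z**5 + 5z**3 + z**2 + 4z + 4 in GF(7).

Write h(z) = z**6 + 6z**5 + 5z**3 + z**2 + 4z + 4.
Evaluate at each of the 7 elements of GF(7):
h(0) = 4; h(1) = 0 → root; h(2) = 4; h(3) = 2; h(4) = 5; h(5) = 0 → root; h(6) = 5.
Roots: {1, 5}.

2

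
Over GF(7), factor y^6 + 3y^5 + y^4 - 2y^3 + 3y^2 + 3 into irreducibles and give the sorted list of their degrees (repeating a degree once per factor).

Write f(y) = y^6 + 3y^5 + y^4 - 2y^3 + 3y^2 + 3.
Linear factors from roots: (y - 2), (y + 1).
Complete factorization: f(y) = (y - 2)·(y + 1)^3·(y^2 + 2y + 2).
Factor degrees with multiplicity: 1 + 1 + 1 + 1 + 2 = 6.

1, 1, 1, 1, 2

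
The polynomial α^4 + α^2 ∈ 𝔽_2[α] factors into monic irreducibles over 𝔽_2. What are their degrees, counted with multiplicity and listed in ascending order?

1, 1, 1, 1

Write f(α) = α^4 + α^2.
Roots in 𝔽_2: f(0) = 0 → root; f(1) = 0 → root.
Linear factors from roots: (α), (α + 1).
Complete factorization: f(α) = (α)^2·(α + 1)^2.
Factor degrees with multiplicity: 1 + 1 + 1 + 1 = 4.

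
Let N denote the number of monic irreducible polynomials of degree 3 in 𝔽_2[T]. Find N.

2

Gauss's count: N_{2}(3) = (1/3) Σ_{d|3} μ(3/d)·2^d.
Divisors of 3: 1, 3; μ(3/d) for each: -1, 1.
Σ = − 2^1 + 2^3 = 6.
N = 6/3 = 2.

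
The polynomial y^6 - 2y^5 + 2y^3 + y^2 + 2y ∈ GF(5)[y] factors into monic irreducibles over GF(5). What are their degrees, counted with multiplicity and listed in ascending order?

1, 1, 1, 1, 2

Write f(y) = y^6 - 2y^5 + 2y^3 + y^2 + 2y.
Roots in GF(5): f(0) = 0 → root; f(1) = 4; f(2) = 4; f(3) = 2; f(4) = 0 → root.
Linear factors from roots: (y), (y + 1).
Complete factorization: f(y) = (y)·(y + 1)^3·(y^2 + 2).
Factor degrees with multiplicity: 1 + 1 + 1 + 1 + 2 = 6.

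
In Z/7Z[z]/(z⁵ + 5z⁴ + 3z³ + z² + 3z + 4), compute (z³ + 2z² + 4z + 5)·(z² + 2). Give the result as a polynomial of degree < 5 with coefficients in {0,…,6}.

Multiply in Z/7Z[z]: (z³ + 2z² + 4z + 5)·(z² + 2) = z⁵ + 2z⁴ + 6z³ + 2z² + z + 3.
Reduce using z⁵ ≡ 2z⁴ + 4z³ + 6z² + 4z + 3 (mod z⁵ + 5z⁴ + 3z³ + z² + 3z + 4).
Reduced: 4z⁴ + 3z³ + z² + 5z + 6.

4z^4 + 3z^3 + z^2 + 5z + 6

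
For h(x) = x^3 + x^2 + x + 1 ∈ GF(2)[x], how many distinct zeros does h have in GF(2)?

Evaluate at each of the 2 elements of GF(2):
h(0) = 1; h(1) = 0 → root.
Roots: {1}.

1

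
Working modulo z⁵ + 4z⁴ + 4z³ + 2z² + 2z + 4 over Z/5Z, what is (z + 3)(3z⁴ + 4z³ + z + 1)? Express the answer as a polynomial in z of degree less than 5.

z^4 + 3z + 1

Multiply in Z/5Z[z]: (z + 3)·(3z⁴ + 4z³ + z + 1) = 3z⁵ + 3z⁴ + 2z³ + z² + 4z + 3.
Reduce using z⁵ ≡ z⁴ + z³ + 3z² + 3z + 1 (mod z⁵ + 4z⁴ + 4z³ + 2z² + 2z + 4).
Reduced: z⁴ + 3z + 1.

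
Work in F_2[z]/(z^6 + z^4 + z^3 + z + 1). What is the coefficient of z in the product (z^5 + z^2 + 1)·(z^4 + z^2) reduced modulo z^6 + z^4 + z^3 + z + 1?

0

Multiply in F_2[z]: (z^5 + z^2 + 1)·(z^4 + z^2) = z^9 + z^7 + z^6 + z^2.
Reduce using z^6 ≡ z^4 + z^3 + z + 1 (mod z^6 + z^4 + z^3 + z + 1).
Reduced: z^4 + z^3 + z^2.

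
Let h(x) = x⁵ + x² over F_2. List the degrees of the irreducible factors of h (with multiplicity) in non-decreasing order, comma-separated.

Roots in F_2: h(0) = 0 → root; h(1) = 0 → root.
Linear factors from roots: (x), (x + 1).
Complete factorization: h(x) = (x + 1)·(x)^2·(x² + x + 1).
Factor degrees with multiplicity: 1 + 1 + 1 + 2 = 5.

1, 1, 1, 2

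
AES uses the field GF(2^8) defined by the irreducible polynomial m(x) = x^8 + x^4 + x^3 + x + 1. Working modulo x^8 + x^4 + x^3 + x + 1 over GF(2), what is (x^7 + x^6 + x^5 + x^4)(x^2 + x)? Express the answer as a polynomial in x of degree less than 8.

x^4 + x^2 + x

Multiply in GF(2)[x]: (x^7 + x^6 + x^5 + x^4)·(x^2 + x) = x^9 + x^5.
Reduce using x^8 ≡ x^4 + x^3 + x + 1 (mod x^8 + x^4 + x^3 + x + 1).
Reduced: x^4 + x^2 + x.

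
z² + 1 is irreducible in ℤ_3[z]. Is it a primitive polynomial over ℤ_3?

Write f(z) = z² + 1.
|GF(3^2)^×| = 3^2 − 1 = 8. Prime factorization: 8 = 2^3.
f is primitive ⇔ z has order 8 in GF(3)[z]/(f), i.e. z^(8/q) ≠ 1 for each prime q | 8.
z^(4) mod f = 1
Since z^(4) = 1, the order of z divides 4 < 8; not primitive.

No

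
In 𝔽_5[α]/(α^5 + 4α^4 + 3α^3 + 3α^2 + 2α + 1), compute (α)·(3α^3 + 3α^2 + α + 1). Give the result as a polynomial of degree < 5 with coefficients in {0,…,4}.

Multiply in 𝔽_5[α]: (α)·(3α^3 + 3α^2 + α + 1) = 3α^4 + 3α^3 + α^2 + α.
Reduced: 3α^4 + 3α^3 + α^2 + α.

3α^4 + 3α^3 + α^2 + α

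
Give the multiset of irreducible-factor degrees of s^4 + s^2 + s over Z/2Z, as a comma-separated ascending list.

Write g(s) = s^4 + s^2 + s.
Roots in Z/2Z: g(0) = 0 → root; g(1) = 1.
Linear factors from roots: (s).
Complete factorization: g(s) = (s)·(s^3 + s + 1).
Factor degrees with multiplicity: 1 + 3 = 4.

1, 3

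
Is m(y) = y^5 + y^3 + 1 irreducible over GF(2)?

Check for roots in GF(2): m(0) = 1; m(1) = 1.
No roots, so no linear factors.
Monic irreducibles of degree 2 over GF(2): y^2 + y + 1.
None of them divide m (all give nonzero remainder).
No irreducible factor of degree ≤ 2 exists, so m is irreducible over GF(2).

Yes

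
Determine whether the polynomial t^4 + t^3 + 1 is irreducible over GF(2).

Yes

Write g(t) = t^4 + t^3 + 1.
Check for roots in GF(2): g(0) = 1; g(1) = 1.
No roots, so no linear factors.
Monic irreducibles of degree 2 over GF(2): t^2 + t + 1.
None of them divide g (all give nonzero remainder).
No irreducible factor of degree ≤ 2 exists, so g is irreducible over GF(2).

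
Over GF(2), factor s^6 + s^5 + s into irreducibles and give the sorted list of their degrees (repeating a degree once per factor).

1, 2, 3

Write g(s) = s^6 + s^5 + s.
Roots in GF(2): g(0) = 0 → root; g(1) = 1.
Linear factors from roots: (s).
Complete factorization: g(s) = (s)·(s^2 + s + 1)·(s^3 + s + 1).
Factor degrees with multiplicity: 1 + 2 + 3 = 6.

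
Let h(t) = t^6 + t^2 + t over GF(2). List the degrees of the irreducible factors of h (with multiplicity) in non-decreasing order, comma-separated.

Roots in GF(2): h(0) = 0 → root; h(1) = 1.
Linear factors from roots: (t).
Complete factorization: h(t) = (t)·(t^2 + t + 1)·(t^3 + t^2 + 1).
Factor degrees with multiplicity: 1 + 2 + 3 = 6.

1, 2, 3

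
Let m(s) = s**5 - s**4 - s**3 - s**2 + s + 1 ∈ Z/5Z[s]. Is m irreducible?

No

Check for roots in Z/5Z: m(0) = 1; m(1) = 0 → root; m(2) = 2; m(3) = 0 → root; m(4) = 3.
m(1) = 0, so (s − 1) divides m(s); m is reducible.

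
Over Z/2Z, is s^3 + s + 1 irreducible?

Write P(s) = s^3 + s + 1.
Check for roots in Z/2Z: P(0) = 1; P(1) = 1.
No roots. A degree-3 polynomial over a field with no linear factor is irreducible.

Yes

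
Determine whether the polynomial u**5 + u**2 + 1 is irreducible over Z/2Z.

Yes

Write m(u) = u**5 + u**2 + 1.
Check for roots in Z/2Z: m(0) = 1; m(1) = 1.
No roots, so no linear factors.
Monic irreducibles of degree 2 over GF(2): u**2 + u + 1.
None of them divide m (all give nonzero remainder).
No irreducible factor of degree ≤ 2 exists, so m is irreducible over GF(2).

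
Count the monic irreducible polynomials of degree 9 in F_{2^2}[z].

29120

The number of monic irreducibles of degree 9 over GF(4) is (1/9)·Σ_{d∣9} μ(9/d) 4^d.
Divisors of 9: 1, 3, 9; μ(9/d) for each: 0, -1, 1.
Σ = − 4^3 + 4^9 = 262080.
N = 262080/9 = 29120.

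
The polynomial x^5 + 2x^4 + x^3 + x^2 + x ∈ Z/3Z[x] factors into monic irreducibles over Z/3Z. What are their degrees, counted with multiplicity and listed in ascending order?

Write f(x) = x^5 + 2x^4 + x^3 + x^2 + x.
Roots in Z/3Z: f(0) = 0 → root; f(1) = 0 → root; f(2) = 0 → root.
Linear factors from roots: (x), (x + 2), (x + 1).
Complete factorization: f(x) = (x)·(x + 1)·(x + 2)·(x^2 + 2x + 2).
Factor degrees with multiplicity: 1 + 1 + 1 + 2 = 5.

1, 1, 1, 2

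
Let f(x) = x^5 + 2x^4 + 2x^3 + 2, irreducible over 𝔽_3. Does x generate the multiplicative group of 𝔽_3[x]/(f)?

|GF(3^5)^×| = 3^5 − 1 = 242. Prime factorization: 242 = 2·11^2.
f is primitive ⇔ x has order 242 in GF(3)[x]/(f), i.e. x^(242/q) ≠ 1 for each prime q | 242.
x^(121) mod f = 1
x^(22) mod f = x^4 + x^2 + x + 2.
Since x^(121) = 1, the order of x divides 121 < 242; not primitive.

No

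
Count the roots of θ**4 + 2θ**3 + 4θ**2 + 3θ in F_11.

Write f(θ) = θ**4 + 2θ**3 + 4θ**2 + 3θ.
Evaluate at each of the 11 elements of F_11:
f(0) = 0 → root; f(1) = 10; f(2) = 10; f(3) = 4; f(4) = 9; f(5) = 0 → root; f(6) = 9; f(7) = 4; f(8) = 10; f(9) = 10; f(10) = 0 → root.
Roots: {0, 5, 10}.

3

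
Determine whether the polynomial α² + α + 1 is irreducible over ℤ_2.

Yes

Write g(α) = α² + α + 1.
Check for roots in ℤ_2: g(0) = 1; g(1) = 1.
No roots. A degree-2 polynomial over a field with no linear factor is irreducible.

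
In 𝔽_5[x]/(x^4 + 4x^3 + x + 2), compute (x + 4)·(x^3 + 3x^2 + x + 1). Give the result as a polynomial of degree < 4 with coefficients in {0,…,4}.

Multiply in 𝔽_5[x]: (x + 4)·(x^3 + 3x^2 + x + 1) = x^4 + 2x^3 + 3x^2 + 4.
Reduce using x^4 ≡ x^3 + 4x + 3 (mod x^4 + 4x^3 + x + 2).
Reduced: 3x^3 + 3x^2 + 4x + 2.

3x^3 + 3x^2 + 4x + 2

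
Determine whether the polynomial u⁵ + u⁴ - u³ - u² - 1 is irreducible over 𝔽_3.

Write m(u) = u⁵ + u⁴ - u³ - u² - 1.
Check for roots in 𝔽_3: m(0) = 2; m(1) = 2; m(2) = 2.
No roots, so no linear factors.
Monic irreducibles of degree 2 over GF(3): u² + 1, u² + u - 1, u² - u - 1.
None of them divide m (all give nonzero remainder).
No irreducible factor of degree ≤ 2 exists, so m is irreducible over GF(3).

Yes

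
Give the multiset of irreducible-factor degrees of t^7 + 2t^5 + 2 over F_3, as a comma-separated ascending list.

Write h(t) = t^7 + 2t^5 + 2.
Roots in F_3: h(0) = 2; h(1) = 2; h(2) = 2.
Complete factorization: h(t) = (t^7 + 2t^5 + 2).
Factor degrees with multiplicity: 7 = 7.

7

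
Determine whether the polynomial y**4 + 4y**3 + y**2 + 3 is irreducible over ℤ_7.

Yes

Write m(y) = y**4 + 4y**3 + y**2 + 3.
Check for roots in ℤ_7: m(0) = 3; m(1) = 2; m(2) = 6; m(3) = 5; m(4) = 6; m(5) = 5; m(6) = 1.
No roots, so no linear factors.
Degree-2 irreducible divisors: test the 21 monic irreducibles of degree 2 over GF(7).
None of them divide m (all give nonzero remainder).
No irreducible factor of degree ≤ 2 exists, so m is irreducible over GF(7).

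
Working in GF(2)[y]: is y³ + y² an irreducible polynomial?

No

Write g(y) = y³ + y².
Check for roots in GF(2): g(0) = 0 → root; g(1) = 0 → root.
g(0) = 0, so (y) divides g(y); g is reducible.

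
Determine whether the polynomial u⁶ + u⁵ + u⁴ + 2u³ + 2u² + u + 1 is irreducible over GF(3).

No

Write f(u) = u⁶ + u⁵ + u⁴ + 2u³ + 2u² + u + 1.
Check for roots in GF(3): f(0) = 1; f(1) = 0 → root; f(2) = 1.
f(1) = 0, so (u − 1) divides f(u); f is reducible.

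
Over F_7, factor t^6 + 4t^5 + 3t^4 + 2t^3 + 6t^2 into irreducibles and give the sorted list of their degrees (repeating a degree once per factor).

1, 1, 1, 1, 2

Write f(t) = t^6 + 4t^5 + 3t^4 + 2t^3 + 6t^2.
Linear factors from roots: (t), (t + 5), (t + 3).
Complete factorization: f(t) = (t + 3)·(t + 5)·(t)^2·(t^2 + 3t + 6).
Factor degrees with multiplicity: 1 + 1 + 1 + 1 + 2 = 6.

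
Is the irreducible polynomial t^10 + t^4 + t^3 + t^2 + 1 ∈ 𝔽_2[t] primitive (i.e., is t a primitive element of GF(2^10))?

Write f(t) = t^10 + t^4 + t^3 + t^2 + 1.
|GF(2^10)^×| = 2^10 − 1 = 1023. Prime factorization: 1023 = 3·11·31.
f is primitive ⇔ t has order 1023 in GF(2)[t]/(f), i.e. t^(1023/q) ≠ 1 for each prime q | 1023.
t^(341) mod f = 1
t^(93) mod f = t^9 + t^8 + t^7 + t^3 + t^2 + t + 1.
t^(33) mod f = t^9 + t^6 + t^3 + t + 1.
Since t^(341) = 1, the order of t divides 341 < 1023; not primitive.

No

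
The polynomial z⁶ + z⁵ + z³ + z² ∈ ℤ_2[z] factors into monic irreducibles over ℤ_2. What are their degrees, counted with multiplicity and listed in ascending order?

1, 1, 1, 1, 2

Write h(z) = z⁶ + z⁵ + z³ + z².
Roots in ℤ_2: h(0) = 0 → root; h(1) = 0 → root.
Linear factors from roots: (z), (z + 1).
Complete factorization: h(z) = (z)^2·(z + 1)^2·(z² + z + 1).
Factor degrees with multiplicity: 1 + 1 + 1 + 1 + 2 = 6.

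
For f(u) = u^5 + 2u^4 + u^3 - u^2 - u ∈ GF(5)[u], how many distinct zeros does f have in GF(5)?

3

Evaluate at each of the 5 elements of GF(5):
f(0) = 0 → root; f(1) = 2; f(2) = 1; f(3) = 0 → root; f(4) = 0 → root.
Roots: {0, 3, 4}.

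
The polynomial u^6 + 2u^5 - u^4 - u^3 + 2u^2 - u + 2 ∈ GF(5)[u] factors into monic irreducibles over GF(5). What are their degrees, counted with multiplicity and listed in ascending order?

Write f(u) = u^6 + 2u^5 - u^4 - u^3 + 2u^2 - u + 2.
Roots in GF(5): f(0) = 2; f(1) = 4; f(2) = 2; f(3) = 4; f(4) = 4.
Complete factorization: f(u) = (u^2 - 2)·(u^4 + 2u^3 + u^2 - 2u - 1).
Factor degrees with multiplicity: 2 + 4 = 6.

2, 4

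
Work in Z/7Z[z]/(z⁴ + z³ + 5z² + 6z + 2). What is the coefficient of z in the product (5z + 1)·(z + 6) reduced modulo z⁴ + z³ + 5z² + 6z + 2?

Multiply in Z/7Z[z]: (5z + 1)·(z + 6) = 5z² + 3z + 6.
Reduced: 5z² + 3z + 6.

3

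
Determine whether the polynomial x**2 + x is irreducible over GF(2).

Write f(x) = x**2 + x.
Check for roots in GF(2): f(0) = 0 → root; f(1) = 0 → root.
f(0) = 0, so (x) divides f(x); f is reducible.

No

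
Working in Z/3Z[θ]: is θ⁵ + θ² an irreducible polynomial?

No

Write g(θ) = θ⁵ + θ².
Check for roots in Z/3Z: g(0) = 0 → root; g(1) = 2; g(2) = 0 → root.
g(0) = 0, so (θ) divides g(θ); g is reducible.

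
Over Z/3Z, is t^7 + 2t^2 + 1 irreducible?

Write m(t) = t^7 + 2t^2 + 1.
Check for roots in Z/3Z: m(0) = 1; m(1) = 1; m(2) = 2.
No roots, so no linear factors.
Monic irreducibles of degree 2 over GF(3): t^2 + 1, t^2 + t + 2, t^2 + 2t + 2.
None of them divide m (all give nonzero remainder).
Degree-3 irreducible divisors: test the 8 monic irreducibles of degree 3 over GF(3).
None of them divide m (all give nonzero remainder).
No irreducible factor of degree ≤ 3 exists, so m is irreducible over GF(3).

Yes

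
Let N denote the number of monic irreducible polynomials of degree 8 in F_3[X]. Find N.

810

Gauss's count: N_{3}(8) = (1/8) Σ_{d|8} μ(8/d)·3^d.
Divisors of 8: 1, 2, 4, 8; μ(8/d) for each: 0, 0, -1, 1.
Σ = − 3^4 + 3^8 = 6480.
N = 6480/8 = 810.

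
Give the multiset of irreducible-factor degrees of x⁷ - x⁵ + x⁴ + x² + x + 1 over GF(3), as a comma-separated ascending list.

Write g(x) = x⁷ - x⁵ + x⁴ + x² + x + 1.
Roots in GF(3): g(0) = 1; g(1) = 1; g(2) = 2.
Complete factorization: g(x) = (x³ + x² + x - 1)·(x⁴ - x³ - x² + x - 1).
Factor degrees with multiplicity: 3 + 4 = 7.

3, 4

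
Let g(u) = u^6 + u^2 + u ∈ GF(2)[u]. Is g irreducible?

Check for roots in GF(2): g(0) = 0 → root; g(1) = 1.
g(0) = 0, so (u) divides g(u); g is reducible.

No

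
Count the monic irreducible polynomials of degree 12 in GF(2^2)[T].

The number of monic irreducibles of degree 12 over GF(4) is (1/12)·Σ_{d∣12} μ(12/d) 4^d.
Divisors of 12: 1, 2, 3, 4, 6, 12; μ(12/d) for each: 0, 1, 0, -1, -1, 1.
Σ = 4^2 − 4^4 − 4^6 + 4^12 = 16772880.
N = 16772880/12 = 1397740.

1397740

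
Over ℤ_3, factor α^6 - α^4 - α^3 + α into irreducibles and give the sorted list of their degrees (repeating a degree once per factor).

1, 1, 1, 1, 1, 1

Write g(α) = α^6 - α^4 - α^3 + α.
Roots in ℤ_3: g(0) = 0 → root; g(1) = 0 → root; g(2) = 0 → root.
Linear factors from roots: (α), (α - 1), (α + 1).
Complete factorization: g(α) = (α)·(α + 1)·(α - 1)^4.
Factor degrees with multiplicity: 1 + 1 + 1 + 1 + 1 + 1 = 6.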